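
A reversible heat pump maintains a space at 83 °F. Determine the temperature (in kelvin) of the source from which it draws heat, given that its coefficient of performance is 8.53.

T_H = 83 °F → (83 − 32) × 5/9 = 28.33 °C = 301.48 K.
COP_HP = T_H/(T_H − T_C) ⇒ T_C = T_H·(COP_HP − 1)/COP_HP = 301.48 × (8.53 − 1)/8.53 = 266 K.

T_C ≈ 266 K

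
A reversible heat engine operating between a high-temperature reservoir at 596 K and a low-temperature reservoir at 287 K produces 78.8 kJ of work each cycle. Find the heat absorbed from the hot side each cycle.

η_rev = 1 − T_C/T_H = 1 − 287.00/596.00 = 0.5185.
Q_H = W/η = 78.8/0.5185 = 152 kJ.

Q_H ≈ 152 kJ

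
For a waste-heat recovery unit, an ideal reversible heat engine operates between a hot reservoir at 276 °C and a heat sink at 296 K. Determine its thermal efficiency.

η ≈ 0.4610

T_H = 276 °C → 276 + 273.15 = 549.15 K.
Since the cycle is reversible, η = 1 − T_C/T_H = 1 − 296.00/549.15 = 0.4610.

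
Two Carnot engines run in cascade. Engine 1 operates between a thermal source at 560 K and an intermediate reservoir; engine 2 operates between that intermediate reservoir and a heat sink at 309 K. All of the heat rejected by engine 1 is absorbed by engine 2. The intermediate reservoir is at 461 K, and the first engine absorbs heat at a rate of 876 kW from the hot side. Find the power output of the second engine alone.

Ẇ₂ ≈ 237.8 kW

Heat entering the second stage: Q_m = Q_H·(T_m/T_H) = 876 × 461.00/560.00 = 721.1 kW.
Second-stage efficiency η₂ = 1 − T_C/T_m = 1 − 309.00/461.00 = 0.3297, so W₂ = η₂·Q_m = 237.8 kW.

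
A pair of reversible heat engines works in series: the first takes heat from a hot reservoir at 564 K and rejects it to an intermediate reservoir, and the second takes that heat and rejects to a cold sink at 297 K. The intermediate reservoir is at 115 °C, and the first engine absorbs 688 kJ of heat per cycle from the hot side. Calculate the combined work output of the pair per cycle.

Two reversible stages in series are equivalent to a single Carnot engine between T_H and T_C, so η_total = 1 − T_C/T_H = 1 − 297.00/564.00 = 0.4734.
W_total = η_total · Q_H = 0.4734 × 688 = 325.7 kJ.

W_total ≈ 325.7 kJ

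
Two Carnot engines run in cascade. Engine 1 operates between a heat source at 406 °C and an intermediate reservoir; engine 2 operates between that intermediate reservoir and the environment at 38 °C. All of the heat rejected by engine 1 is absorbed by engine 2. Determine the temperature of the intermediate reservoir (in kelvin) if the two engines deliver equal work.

T_m ≈ 495 K

T_H = 406 °C → 406 + 273.15 = 679.15 K.
T_C = 38 °C → 38 + 273.15 = 311.15 K.
For reversible stages Q_m = Q_H·(T_m/T_H). Setting W₁ = Q_H(1 − T_m/T_H) equal to W₂ = Q_m(1 − T_C/T_m) = Q_H·(T_m − T_C)/T_H gives T_H − T_m = T_m − T_C, so T_m = (T_H + T_C)/2 = (679.15 + 311.15)/2 = 495 K.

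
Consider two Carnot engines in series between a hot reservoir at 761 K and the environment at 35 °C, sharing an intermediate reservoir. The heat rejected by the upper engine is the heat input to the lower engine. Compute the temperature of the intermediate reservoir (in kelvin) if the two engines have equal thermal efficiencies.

T_C = 35 °C → 35 + 273.15 = 308.15 K.
Equal efficiencies require 1 − T_m/T_H = 1 − T_C/T_m, i.e. T_m/T_H = T_C/T_m, so T_m = √(T_H·T_C) = √(761.00 × 308.15) = 484.3 K.

T_m ≈ 484.3 K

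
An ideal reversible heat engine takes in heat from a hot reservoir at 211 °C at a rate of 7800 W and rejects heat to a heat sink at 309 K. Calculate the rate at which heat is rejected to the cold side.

T_H = 211 °C → 211 + 273.15 = 484.15 K.
Since the cycle is reversible, η = 1 − T_C/T_H = 1 − 309.00/484.15 = 0.3618.
For a reversible cycle Q_C/Q_H = T_C/T_H, so Q_C = 7800 × 309.00/484.15 = 4980 W.

Q̇_C ≈ 4980 W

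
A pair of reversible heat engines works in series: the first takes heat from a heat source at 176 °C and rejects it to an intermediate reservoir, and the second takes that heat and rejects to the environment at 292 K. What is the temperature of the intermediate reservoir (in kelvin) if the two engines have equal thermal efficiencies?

T_H = 176 °C → 176 + 273.15 = 449.15 K.
Equal efficiencies require 1 − T_m/T_H = 1 − T_C/T_m, i.e. T_m/T_H = T_C/T_m, so T_m = √(T_H·T_C) = √(449.15 × 292.00) = 362.1 K.

T_m ≈ 362.1 K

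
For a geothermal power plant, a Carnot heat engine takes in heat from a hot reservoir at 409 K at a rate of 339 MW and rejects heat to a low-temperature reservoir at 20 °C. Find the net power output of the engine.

Ẇ ≈ 96.02 MW

T_C = 20 °C → 20 + 273.15 = 293.15 K.
Since the cycle is reversible, η = 1 − T_C/T_H = 1 − 293.15/409.00 = 0.2833.
W = η·Q_H = 0.2833 × 339 = 96.02 MW.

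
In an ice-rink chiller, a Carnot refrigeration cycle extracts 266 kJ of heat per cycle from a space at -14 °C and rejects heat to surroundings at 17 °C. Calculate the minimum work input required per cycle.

T_H = 17 °C → 17 + 273.15 = 290.15 K.
T_C = -14 °C → -14 + 273.15 = 259.15 K.
Carnot COP: COP_R = T_C/(T_H − T_C) = 259.15/31.00 = 8.3597.
W = Q_C/COP_R = 266/8.3597 = 31.8 kJ.

W_in ≈ 31.8 kJ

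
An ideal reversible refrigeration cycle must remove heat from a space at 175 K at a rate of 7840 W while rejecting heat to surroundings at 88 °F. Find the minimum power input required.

T_H = 88 °F → (88 − 32) × 5/9 = 31.11 °C = 304.26 K.
COP_R = T_C/(T_H − T_C) = 175.00/129.26 = 1.3538.
W = Q_C/COP_R = 7840/1.3538 = 5790 W.

Ẇ_in ≈ 5790 W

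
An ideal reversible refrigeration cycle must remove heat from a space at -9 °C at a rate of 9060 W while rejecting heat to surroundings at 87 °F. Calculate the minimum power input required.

T_H = 87 °F → (87 − 32) × 5/9 = 30.56 °C = 303.71 K.
T_C = -9 °C → -9 + 273.15 = 264.15 K.
The reversible coefficient of performance is COP_R = T_C/(T_H − T_C) = 264.15/39.56 = 6.6779.
W = Q_C/COP_R = 9060/6.6779 = 1360 W.

Ẇ_in ≈ 1360 W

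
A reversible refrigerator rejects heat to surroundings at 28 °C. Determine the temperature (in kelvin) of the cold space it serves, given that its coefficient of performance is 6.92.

T_C ≈ 263 K

T_H = 28 °C → 28 + 273.15 = 301.15 K.
COP_R = T_C/(T_H − T_C) ⇒ T_C = T_H·COP_R/(1 + COP_R) = 301.15 × 6.92/(1 + 6.92) = 263 K.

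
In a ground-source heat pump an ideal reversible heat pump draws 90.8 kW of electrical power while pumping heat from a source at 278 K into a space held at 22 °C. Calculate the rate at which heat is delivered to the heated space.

T_H = 22 °C → 22 + 273.15 = 295.15 K.
Reversible heating COP: COP_HP = T_H/(T_H − T_C) = 295.15/17.15 = 17.2099.
Q_H = COP_HP · W = 17.2099 × 90.8 = 1560 kW.

Q̇_H ≈ 1560 kW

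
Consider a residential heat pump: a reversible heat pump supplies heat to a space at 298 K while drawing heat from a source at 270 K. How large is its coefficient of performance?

COP_HP ≈ 10.64

The Carnot heat-pump COP is COP_HP = T_H/(T_H − T_C) = 298.00/(298.00 − 270.00) = 10.64.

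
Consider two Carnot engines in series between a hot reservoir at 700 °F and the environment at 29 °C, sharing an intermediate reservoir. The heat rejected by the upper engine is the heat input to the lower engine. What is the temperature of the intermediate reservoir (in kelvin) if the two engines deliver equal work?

T_m ≈ 473 K

T_H = 700 °F → (700 − 32) × 5/9 = 371.11 °C = 644.26 K.
T_C = 29 °C → 29 + 273.15 = 302.15 K.
For reversible stages Q_m = Q_H·(T_m/T_H). Setting W₁ = Q_H(1 − T_m/T_H) equal to W₂ = Q_m(1 − T_C/T_m) = Q_H·(T_m − T_C)/T_H gives T_H − T_m = T_m − T_C, so T_m = (T_H + T_C)/2 = (644.26 + 302.15)/2 = 473 K.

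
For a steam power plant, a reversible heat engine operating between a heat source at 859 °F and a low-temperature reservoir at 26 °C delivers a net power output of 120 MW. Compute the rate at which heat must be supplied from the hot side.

T_H = 859 °F → (859 − 32) × 5/9 = 459.44 °C = 732.59 K.
T_C = 26 °C → 26 + 273.15 = 299.15 K.
For a reversible engine, η = 1 − T_C/T_H = 1 − 299.15/732.59 = 0.5917.
Q_H = W/η = 120/0.5917 = 202.8 MW.

Q̇_H ≈ 202.8 MW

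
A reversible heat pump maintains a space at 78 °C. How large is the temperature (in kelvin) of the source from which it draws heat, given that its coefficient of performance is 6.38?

T_H = 78 °C → 78 + 273.15 = 351.15 K.
COP_HP = T_H/(T_H − T_C) ⇒ T_C = T_H·(COP_HP − 1)/COP_HP = 351.15 × (6.38 − 1)/6.38 = 296 K.

T_C ≈ 296 K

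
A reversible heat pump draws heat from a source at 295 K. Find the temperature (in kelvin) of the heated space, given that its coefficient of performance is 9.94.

T_H ≈ 328 K

COP_HP = T_H/(T_H − T_C) ⇒ T_H = T_C·COP_HP/(COP_HP − 1) = 295.00 × 9.94/(9.94 − 1) = 328 K.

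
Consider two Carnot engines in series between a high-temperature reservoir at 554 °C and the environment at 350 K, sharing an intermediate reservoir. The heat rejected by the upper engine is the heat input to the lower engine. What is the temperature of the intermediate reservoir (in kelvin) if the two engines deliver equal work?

T_m ≈ 589 K

T_H = 554 °C → 554 + 273.15 = 827.15 K.
For reversible stages Q_m = Q_H·(T_m/T_H). Setting W₁ = Q_H(1 − T_m/T_H) equal to W₂ = Q_m(1 − T_C/T_m) = Q_H·(T_m − T_C)/T_H gives T_H − T_m = T_m − T_C, so T_m = (T_H + T_C)/2 = (827.15 + 350.00)/2 = 589 K.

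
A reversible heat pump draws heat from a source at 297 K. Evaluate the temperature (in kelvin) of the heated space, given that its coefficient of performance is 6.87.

COP_HP = T_H/(T_H − T_C) ⇒ T_H = T_C·COP_HP/(COP_HP − 1) = 297.00 × 6.87/(6.87 − 1) = 348 K.

T_H ≈ 348 K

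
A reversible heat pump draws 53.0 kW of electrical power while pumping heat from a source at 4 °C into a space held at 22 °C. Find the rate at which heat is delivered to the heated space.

T_H = 22 °C → 22 + 273.15 = 295.15 K.
T_C = 4 °C → 4 + 273.15 = 277.15 K.
For a reversible heat pump, COP_HP = T_H/(T_H − T_C) = 295.15/18.00 = 16.3972.
Q_H = COP_HP · W = 16.3972 × 53.0 = 869 kW.

Q̇_H ≈ 869 kW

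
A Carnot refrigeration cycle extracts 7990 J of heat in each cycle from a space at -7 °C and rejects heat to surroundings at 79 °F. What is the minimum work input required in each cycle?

W_in ≈ 994 J

T_H = 79 °F → (79 − 32) × 5/9 = 26.11 °C = 299.26 K.
T_C = -7 °C → -7 + 273.15 = 266.15 K.
Carnot COP: COP_R = T_C/(T_H − T_C) = 266.15/33.11 = 8.0381.
W = Q_C/COP_R = 7990/8.0381 = 994 J.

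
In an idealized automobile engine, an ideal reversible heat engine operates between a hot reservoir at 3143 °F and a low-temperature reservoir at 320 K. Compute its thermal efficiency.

T_H = 3143 °F → (3143 − 32) × 5/9 = 1728.33 °C = 2001.48 K.
For a reversible engine, η = 1 − T_C/T_H = 1 − 320.00/2001.48 = 0.8401.

η ≈ 0.8401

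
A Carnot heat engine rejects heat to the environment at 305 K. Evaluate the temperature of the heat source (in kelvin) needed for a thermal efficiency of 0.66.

T_H ≈ 897.1 K

From η = 1 − T_C/T_H, solving for T_H gives T_H = T_C/(1 − η) = 305.00/(1 − 0.66) = 897.1 K.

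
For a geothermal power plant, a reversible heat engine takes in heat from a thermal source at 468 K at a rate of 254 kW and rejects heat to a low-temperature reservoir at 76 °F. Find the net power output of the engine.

T_C = 76 °F → (76 − 32) × 5/9 = 24.44 °C = 297.59 K.
Since the cycle is reversible, η = 1 − T_C/T_H = 1 − 297.59/468.00 = 0.3641.
W = η·Q_H = 0.3641 × 254 = 92.5 kW.

Ẇ ≈ 92.5 kW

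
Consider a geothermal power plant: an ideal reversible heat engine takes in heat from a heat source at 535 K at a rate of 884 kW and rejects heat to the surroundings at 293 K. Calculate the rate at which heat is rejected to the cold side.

Q̇_C ≈ 484 kW

η_rev = 1 − T_C/T_H = 1 − 293.00/535.00 = 0.4523.
For a reversible cycle Q_C/Q_H = T_C/T_H, so Q_C = 884 × 293.00/535.00 = 484 kW.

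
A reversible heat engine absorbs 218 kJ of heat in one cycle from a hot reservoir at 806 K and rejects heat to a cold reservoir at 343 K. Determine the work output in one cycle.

Carnot efficiency: η = 1 − T_C/T_H = 1 − 343.00/806.00 = 0.5744.
W = η·Q_H = 0.5744 × 218 = 125 kJ.

W ≈ 125 kJ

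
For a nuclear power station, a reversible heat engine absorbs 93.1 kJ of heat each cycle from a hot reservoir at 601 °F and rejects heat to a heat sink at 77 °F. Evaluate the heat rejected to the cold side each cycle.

Q_C ≈ 47.1 kJ

T_H = 601 °F → (601 − 32) × 5/9 = 316.11 °C = 589.26 K.
T_C = 77 °F → (77 − 32) × 5/9 = 25.00 °C = 298.15 K.
The Carnot efficiency is η = 1 − T_C/T_H = 1 − 298.15/589.26 = 0.4940.
For a reversible cycle Q_C/Q_H = T_C/T_H, so Q_C = 93.1 × 298.15/589.26 = 47.1 kJ.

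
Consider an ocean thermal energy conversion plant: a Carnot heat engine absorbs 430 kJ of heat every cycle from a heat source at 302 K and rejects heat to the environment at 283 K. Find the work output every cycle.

The Carnot efficiency is η = 1 − T_C/T_H = 1 − 283.00/302.00 = 0.0629.
W = η·Q_H = 0.0629 × 430 = 27.05 kJ.

W ≈ 27.05 kJ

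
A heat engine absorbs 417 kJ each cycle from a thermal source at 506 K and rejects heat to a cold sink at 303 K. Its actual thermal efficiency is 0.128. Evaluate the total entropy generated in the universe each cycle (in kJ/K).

ΔS_univ ≈ 0.376 kJ/K

W = η·Q_H = 0.128 × 417 = 53.38 kJ, so Q_C = Q_H − W = 363.6 kJ.
Entropy balance on the reservoirs: −Q_H/T_H = -0.8241 kJ/K, +Q_C/T_C = 1.200 kJ/K.
ΔS_univ = −Q_H/T_H + Q_C/T_C = 0.376 kJ/K (> 0, since η = 0.128 < η_Carnot = 0.401).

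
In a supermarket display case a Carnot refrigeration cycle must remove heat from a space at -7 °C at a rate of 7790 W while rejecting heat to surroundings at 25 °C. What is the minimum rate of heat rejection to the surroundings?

T_H = 25 °C → 25 + 273.15 = 298.15 K.
T_C = -7 °C → -7 + 273.15 = 266.15 K.
For a reversible cycle Q_H/Q_C = T_H/T_C, so Q_H = Q_C·T_H/T_C = 7790 × 298.15/266.15 = 8730 W.

Q̇_H ≈ 8730 W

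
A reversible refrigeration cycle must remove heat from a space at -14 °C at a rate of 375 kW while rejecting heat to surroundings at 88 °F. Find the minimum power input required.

Ẇ_in ≈ 65.28 kW

T_H = 88 °F → (88 − 32) × 5/9 = 31.11 °C = 304.26 K.
T_C = -14 °C → -14 + 273.15 = 259.15 K.
Carnot COP: COP_R = T_C/(T_H − T_C) = 259.15/45.11 = 5.7447.
W = Q_C/COP_R = 375/5.7447 = 65.28 kW.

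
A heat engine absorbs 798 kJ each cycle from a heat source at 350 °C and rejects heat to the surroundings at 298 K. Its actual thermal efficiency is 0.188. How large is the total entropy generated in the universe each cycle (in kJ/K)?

T_H = 350 °C → 350 + 273.15 = 623.15 K.
W = η·Q_H = 0.188 × 798 = 150.0 kJ, so Q_C = Q_H − W = 648.0 kJ.
Entropy balance on the reservoirs: −Q_H/T_H = -1.281 kJ/K, +Q_C/T_C = 2.174 kJ/K.
ΔS_univ = −Q_H/T_H + Q_C/T_C = 0.894 kJ/K (> 0, since η = 0.188 < η_Carnot = 0.522).

ΔS_univ ≈ 0.894 kJ/K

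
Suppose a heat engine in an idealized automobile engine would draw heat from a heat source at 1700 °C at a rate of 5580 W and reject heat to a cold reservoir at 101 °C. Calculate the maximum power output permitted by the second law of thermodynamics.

T_H = 1700 °C → 1700 + 273.15 = 1973.15 K.
T_C = 101 °C → 101 + 273.15 = 374.15 K.
By the Carnot theorem, η_max = 1 − T_C/T_H = 1 − 374.15/1973.15 = 0.8104.
W_max = η_max · Q_H = 0.8104 × 5580 = 4520 W.

Ẇ_max ≈ 4520 W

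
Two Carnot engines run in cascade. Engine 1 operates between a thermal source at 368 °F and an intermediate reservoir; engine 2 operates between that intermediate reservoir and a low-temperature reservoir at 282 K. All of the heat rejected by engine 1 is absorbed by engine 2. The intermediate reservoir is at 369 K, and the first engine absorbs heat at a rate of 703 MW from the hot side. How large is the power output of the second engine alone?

T_H = 368 °F → (368 − 32) × 5/9 = 186.67 °C = 459.82 K.
Heat entering the second stage: Q_m = Q_H·(T_m/T_H) = 703 × 369.00/459.82 = 564 MW.
Second-stage efficiency η₂ = 1 − T_C/T_m = 1 − 282.00/369.00 = 0.2358, so W₂ = η₂·Q_m = 133 MW.

Ẇ₂ ≈ 133 MW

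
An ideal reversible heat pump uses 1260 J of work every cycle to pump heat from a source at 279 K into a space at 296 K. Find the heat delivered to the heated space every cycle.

COP_HP = T_H/(T_H − T_C) = 296.00/17.00 = 17.4118.
Q_H = COP_HP · W = 17.4118 × 1260 = 21900 J.

Q_H ≈ 21900 J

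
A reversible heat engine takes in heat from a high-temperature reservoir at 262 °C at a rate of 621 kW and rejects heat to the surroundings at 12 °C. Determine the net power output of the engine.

Ẇ ≈ 290 kW

T_H = 262 °C → 262 + 273.15 = 535.15 K.
T_C = 12 °C → 12 + 273.15 = 285.15 K.
Since the cycle is reversible, η = 1 − T_C/T_H = 1 − 285.15/535.15 = 0.4672.
W = η·Q_H = 0.4672 × 621 = 290 kW.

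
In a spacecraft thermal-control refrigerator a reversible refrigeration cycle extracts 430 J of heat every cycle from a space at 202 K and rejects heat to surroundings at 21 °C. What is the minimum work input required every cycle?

W_in ≈ 196.2 J

T_H = 21 °C → 21 + 273.15 = 294.15 K.
The reversible coefficient of performance is COP_R = T_C/(T_H − T_C) = 202.00/92.15 = 2.1921.
W = Q_C/COP_R = 430/2.1921 = 196.2 J.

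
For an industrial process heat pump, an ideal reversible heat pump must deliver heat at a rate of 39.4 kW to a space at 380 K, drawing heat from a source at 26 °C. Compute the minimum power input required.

T_C = 26 °C → 26 + 273.15 = 299.15 K.
The Carnot heat-pump COP is COP_HP = T_H/(T_H − T_C) = 380.00/80.85 = 4.7001.
W = Q_H/COP_HP = 39.4/4.7001 = 8.38 kW.

Ẇ_in ≈ 8.38 kW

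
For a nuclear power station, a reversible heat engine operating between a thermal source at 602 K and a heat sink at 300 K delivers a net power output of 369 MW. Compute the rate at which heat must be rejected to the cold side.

The Carnot efficiency is η = 1 − T_C/T_H = 1 − 300.00/602.00 = 0.5017.
Since Q_C/Q_H = T_C/T_H and Q_H = W/η, Q_C = W·T_C/(T_H − T_C) = 369 × 300.00/302.00 = 366.6 MW.

Q̇_C ≈ 366.6 MW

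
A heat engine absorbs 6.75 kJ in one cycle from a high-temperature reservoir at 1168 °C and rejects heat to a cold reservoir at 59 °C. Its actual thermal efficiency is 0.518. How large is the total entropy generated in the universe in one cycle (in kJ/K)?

T_H = 1168 °C → 1168 + 273.15 = 1441.15 K.
T_C = 59 °C → 59 + 273.15 = 332.15 K.
W = η·Q_H = 0.518 × 6.75 = 3.497 kJ, so Q_C = Q_H − W = 3.253 kJ.
Reservoir entropy changes: ΔS_H = −Q_H/T_H = −6.75/1441.15 = -0.004684 kJ/K and ΔS_C = +Q_C/T_C = 3.253/332.15 = 0.009795 kJ/K.
ΔS_univ = −Q_H/T_H + Q_C/T_C = 0.00511 kJ/K (> 0, since η = 0.518 < η_Carnot = 0.770).

ΔS_univ ≈ 0.00511 kJ/K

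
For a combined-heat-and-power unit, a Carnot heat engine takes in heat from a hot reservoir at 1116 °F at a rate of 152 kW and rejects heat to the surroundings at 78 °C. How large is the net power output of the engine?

Ẇ ≈ 91.0 kW

T_H = 1116 °F → (1116 − 32) × 5/9 = 602.22 °C = 875.37 K.
T_C = 78 °C → 78 + 273.15 = 351.15 K.
The Carnot efficiency is η = 1 − T_C/T_H = 1 − 351.15/875.37 = 0.5989.
W = η·Q_H = 0.5989 × 152 = 91.0 kW.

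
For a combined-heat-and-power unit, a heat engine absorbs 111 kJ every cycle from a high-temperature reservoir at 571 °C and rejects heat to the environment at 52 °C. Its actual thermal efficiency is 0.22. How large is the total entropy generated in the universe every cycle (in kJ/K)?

T_H = 571 °C → 571 + 273.15 = 844.15 K.
T_C = 52 °C → 52 + 273.15 = 325.15 K.
W = η·Q_H = 0.22 × 111 = 24.42 kJ, so Q_C = Q_H − W = 86.58 kJ.
The hot reservoir loses entropy Q_H/T_H = 111/844.15 = 0.1315 kJ/K; the cold reservoir gains Q_C/T_C = 86.58/325.15 = 0.2663 kJ/K.
ΔS_univ = −Q_H/T_H + Q_C/T_C = 0.1348 kJ/K (> 0, since η = 0.22 < η_Carnot = 0.615).

ΔS_univ ≈ 0.1348 kJ/K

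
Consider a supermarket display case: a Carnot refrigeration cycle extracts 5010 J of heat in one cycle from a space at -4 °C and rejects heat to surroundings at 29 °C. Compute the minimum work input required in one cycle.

W_in ≈ 614 J

T_H = 29 °C → 29 + 273.15 = 302.15 K.
T_C = -4 °C → -4 + 273.15 = 269.15 K.
COP_R = T_C/(T_H − T_C) = 269.15/33.00 = 8.1561.
W = Q_C/COP_R = 5010/8.1561 = 614 J.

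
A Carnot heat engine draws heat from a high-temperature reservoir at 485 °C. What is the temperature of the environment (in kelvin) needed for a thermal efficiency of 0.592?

T_H = 485 °C → 485 + 273.15 = 758.15 K.
From η = 1 − T_C/T_H, T_C = T_H·(1 − η) = 758.15 × (1 − 0.592) = 309 K.

T_C ≈ 309 K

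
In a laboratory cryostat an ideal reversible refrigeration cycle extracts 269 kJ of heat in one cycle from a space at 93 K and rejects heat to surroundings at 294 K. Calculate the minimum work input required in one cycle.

The reversible coefficient of performance is COP_R = T_C/(T_H − T_C) = 93.00/201.00 = 0.4627.
W = Q_C/COP_R = 269/0.4627 = 581 kJ.

W_in ≈ 581 kJ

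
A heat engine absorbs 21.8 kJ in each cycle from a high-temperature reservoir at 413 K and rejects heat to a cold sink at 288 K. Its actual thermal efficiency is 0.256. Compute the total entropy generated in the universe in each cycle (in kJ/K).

W = η·Q_H = 0.256 × 21.8 = 5.581 kJ, so Q_C = Q_H − W = 16.22 kJ.
The hot reservoir loses entropy Q_H/T_H = 21.8/413.00 = 0.05278 kJ/K; the cold reservoir gains Q_C/T_C = 16.22/288.00 = 0.05632 kJ/K.
ΔS_univ = −Q_H/T_H + Q_C/T_C = 0.00353 kJ/K (> 0, since η = 0.256 < η_Carnot = 0.303).

ΔS_univ ≈ 0.00353 kJ/K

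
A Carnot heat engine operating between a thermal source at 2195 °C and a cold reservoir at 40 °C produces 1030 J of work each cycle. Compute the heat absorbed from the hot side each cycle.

T_H = 2195 °C → 2195 + 273.15 = 2468.15 K.
T_C = 40 °C → 40 + 273.15 = 313.15 K.
The Carnot efficiency is η = 1 − T_C/T_H = 1 − 313.15/2468.15 = 0.8731.
Q_H = W/η = 1030/0.8731 = 1180 J.

Q_H ≈ 1180 J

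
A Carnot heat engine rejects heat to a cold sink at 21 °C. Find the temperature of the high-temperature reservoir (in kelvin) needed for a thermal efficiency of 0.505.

T_H ≈ 594 K

T_C = 21 °C → 21 + 273.15 = 294.15 K.
From η = 1 − T_C/T_H, solving for T_H gives T_H = T_C/(1 − η) = 294.15/(1 − 0.505) = 594 K.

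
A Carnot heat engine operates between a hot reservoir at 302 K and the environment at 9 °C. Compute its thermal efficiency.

T_C = 9 °C → 9 + 273.15 = 282.15 K.
η_rev = 1 − T_C/T_H = 1 − 282.15/302.00 = 0.0657.

η ≈ 0.0657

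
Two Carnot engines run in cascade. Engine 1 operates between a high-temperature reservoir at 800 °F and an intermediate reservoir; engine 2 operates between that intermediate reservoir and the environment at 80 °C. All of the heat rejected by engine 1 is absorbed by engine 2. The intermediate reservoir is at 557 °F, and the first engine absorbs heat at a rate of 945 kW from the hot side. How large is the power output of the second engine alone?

Ẇ₂ ≈ 286 kW

T_H = 800 °F → (800 − 32) × 5/9 = 426.67 °C = 699.82 K.
T_C = 80 °C → 80 + 273.15 = 353.15 K.
T_m = 557 °F → (557 − 32) × 5/9 = 291.67 °C = 564.82 K.
Heat entering the second stage: Q_m = Q_H·(T_m/T_H) = 945 × 564.82/699.82 = 763 kW.
Second-stage efficiency η₂ = 1 − T_C/T_m = 1 − 353.15/564.82 = 0.3748, so W₂ = η₂·Q_m = 286 kW.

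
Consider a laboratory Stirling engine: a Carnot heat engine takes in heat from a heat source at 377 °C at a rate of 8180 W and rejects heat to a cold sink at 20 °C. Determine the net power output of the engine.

T_H = 377 °C → 377 + 273.15 = 650.15 K.
T_C = 20 °C → 20 + 273.15 = 293.15 K.
For a reversible engine, η = 1 − T_C/T_H = 1 − 293.15/650.15 = 0.5491.
W = η·Q_H = 0.5491 × 8180 = 4490 W.

Ẇ ≈ 4490 W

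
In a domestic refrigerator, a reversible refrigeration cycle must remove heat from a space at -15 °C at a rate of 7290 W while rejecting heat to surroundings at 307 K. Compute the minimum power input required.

T_C = -15 °C → -15 + 273.15 = 258.15 K.
Carnot COP: COP_R = T_C/(T_H − T_C) = 258.15/48.85 = 5.2845.
W = Q_C/COP_R = 7290/5.2845 = 1379 W.

Ẇ_in ≈ 1379 W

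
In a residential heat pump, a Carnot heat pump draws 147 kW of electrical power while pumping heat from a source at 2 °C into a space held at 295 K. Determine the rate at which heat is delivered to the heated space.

T_C = 2 °C → 2 + 273.15 = 275.15 K.
COP_HP = T_H/(T_H − T_C) = 295.00/19.85 = 14.8615.
Q_H = COP_HP · W = 14.8615 × 147 = 2180 kW.

Q̇_H ≈ 2180 kW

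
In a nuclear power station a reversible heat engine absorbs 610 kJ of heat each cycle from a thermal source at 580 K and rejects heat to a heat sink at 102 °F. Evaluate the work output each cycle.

T_C = 102 °F → (102 − 32) × 5/9 = 38.89 °C = 312.04 K.
η_rev = 1 − T_C/T_H = 1 − 312.04/580.00 = 0.4620.
W = η·Q_H = 0.4620 × 610 = 282 kJ.

W ≈ 282 kJ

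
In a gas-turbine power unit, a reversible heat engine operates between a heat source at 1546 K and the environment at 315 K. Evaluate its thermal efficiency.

η ≈ 0.796

Carnot efficiency: η = 1 − T_C/T_H = 1 − 315.00/1546.00 = 0.796.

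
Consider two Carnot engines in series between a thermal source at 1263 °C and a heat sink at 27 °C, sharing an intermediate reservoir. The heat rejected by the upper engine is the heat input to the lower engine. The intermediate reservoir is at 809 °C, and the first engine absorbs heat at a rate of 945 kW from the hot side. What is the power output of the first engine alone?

Ẇ₁ ≈ 279.3 kW

T_H = 1263 °C → 1263 + 273.15 = 1536.15 K.
T_C = 27 °C → 27 + 273.15 = 300.15 K.
T_m = 809 °C → 809 + 273.15 = 1082.15 K.
First-stage efficiency η₁ = 1 − T_m/T_H = 1 − 1082.15/1536.15 = 0.2955.
W₁ = η₁·Q_H = 0.2955 × 945 = 279.3 kW.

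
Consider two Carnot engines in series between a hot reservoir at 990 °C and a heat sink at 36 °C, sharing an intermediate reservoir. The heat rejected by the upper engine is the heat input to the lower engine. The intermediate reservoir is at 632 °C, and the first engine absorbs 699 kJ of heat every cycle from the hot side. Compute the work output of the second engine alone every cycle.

T_H = 990 °C → 990 + 273.15 = 1263.15 K.
T_C = 36 °C → 36 + 273.15 = 309.15 K.
T_m = 632 °C → 632 + 273.15 = 905.15 K.
Heat entering the second stage: Q_m = Q_H·(T_m/T_H) = 699 × 905.15/1263.15 = 501 kJ.
Second-stage efficiency η₂ = 1 − T_C/T_m = 1 − 309.15/905.15 = 0.6585, so W₂ = η₂·Q_m = 330 kJ.

W₂ ≈ 330 kJ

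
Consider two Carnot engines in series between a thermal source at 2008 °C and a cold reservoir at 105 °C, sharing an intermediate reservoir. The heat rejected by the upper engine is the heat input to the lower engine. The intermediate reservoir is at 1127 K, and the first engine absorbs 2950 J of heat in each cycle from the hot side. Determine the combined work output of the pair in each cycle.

T_H = 2008 °C → 2008 + 273.15 = 2281.15 K.
T_C = 105 °C → 105 + 273.15 = 378.15 K.
Two reversible stages in series are equivalent to a single Carnot engine between T_H and T_C, so η_total = 1 − T_C/T_H = 1 − 378.15/2281.15 = 0.8342.
W_total = η_total · Q_H = 0.8342 × 2950 = 2460 J.

W_total ≈ 2460 J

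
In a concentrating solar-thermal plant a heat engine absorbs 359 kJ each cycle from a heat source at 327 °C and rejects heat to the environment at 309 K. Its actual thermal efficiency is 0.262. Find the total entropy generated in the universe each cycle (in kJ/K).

T_H = 327 °C → 327 + 273.15 = 600.15 K.
W = η·Q_H = 0.262 × 359 = 94.06 kJ, so Q_C = Q_H − W = 264.9 kJ.
Entropy balance on the reservoirs: −Q_H/T_H = -0.5982 kJ/K, +Q_C/T_C = 0.8574 kJ/K.
ΔS_univ = −Q_H/T_H + Q_C/T_C = 0.2592 kJ/K (> 0, since η = 0.262 < η_Carnot = 0.485).

ΔS_univ ≈ 0.2592 kJ/K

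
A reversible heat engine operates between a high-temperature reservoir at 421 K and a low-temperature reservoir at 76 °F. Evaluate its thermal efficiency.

T_C = 76 °F → (76 − 32) × 5/9 = 24.44 °C = 297.59 K.
For a reversible engine, η = 1 − T_C/T_H = 1 − 297.59/421.00 = 0.293.

η ≈ 0.293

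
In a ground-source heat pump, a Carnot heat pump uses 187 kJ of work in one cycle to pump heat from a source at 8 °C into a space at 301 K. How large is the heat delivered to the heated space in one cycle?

Q_H ≈ 2836 kJ

T_C = 8 °C → 8 + 273.15 = 281.15 K.
COP_HP = T_H/(T_H − T_C) = 301.00/19.85 = 15.1637.
Q_H = COP_HP · W = 15.1637 × 187 = 2836 kJ.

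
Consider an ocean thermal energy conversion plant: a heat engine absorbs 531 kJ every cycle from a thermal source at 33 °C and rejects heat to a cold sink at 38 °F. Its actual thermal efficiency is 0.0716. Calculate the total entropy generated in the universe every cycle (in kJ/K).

ΔS_univ ≈ 0.0486 kJ/K

T_H = 33 °C → 33 + 273.15 = 306.15 K.
T_C = 38 °F → (38 − 32) × 5/9 = 3.33 °C = 276.48 K.
W = η·Q_H = 0.0716 × 531 = 38.02 kJ, so Q_C = Q_H − W = 493.0 kJ.
Reservoir entropy changes: ΔS_H = −Q_H/T_H = −531/306.15 = -1.734 kJ/K and ΔS_C = +Q_C/T_C = 493.0/276.48 = 1.783 kJ/K.
ΔS_univ = −Q_H/T_H + Q_C/T_C = 0.0486 kJ/K (> 0, since η = 0.0716 < η_Carnot = 0.097).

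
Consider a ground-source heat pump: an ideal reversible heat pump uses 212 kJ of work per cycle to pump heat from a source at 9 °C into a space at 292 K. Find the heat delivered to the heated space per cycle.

T_C = 9 °C → 9 + 273.15 = 282.15 K.
COP_HP = T_H/(T_H − T_C) = 292.00/9.85 = 29.6447.
Q_H = COP_HP · W = 29.6447 × 212 = 6280 kJ.

Q_H ≈ 6280 kJ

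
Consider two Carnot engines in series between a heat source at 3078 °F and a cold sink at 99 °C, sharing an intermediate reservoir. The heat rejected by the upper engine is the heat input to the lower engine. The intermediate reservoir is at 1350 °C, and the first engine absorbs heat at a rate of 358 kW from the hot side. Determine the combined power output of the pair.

T_H = 3078 °F → (3078 − 32) × 5/9 = 1692.22 °C = 1965.37 K.
T_C = 99 °C → 99 + 273.15 = 372.15 K.
Two reversible stages in series are equivalent to a single Carnot engine between T_H and T_C, so η_total = 1 − T_C/T_H = 1 − 372.15/1965.37 = 0.8106.
W_total = η_total · Q_H = 0.8106 × 358 = 290.2 kW.

Ẇ_total ≈ 290.2 kW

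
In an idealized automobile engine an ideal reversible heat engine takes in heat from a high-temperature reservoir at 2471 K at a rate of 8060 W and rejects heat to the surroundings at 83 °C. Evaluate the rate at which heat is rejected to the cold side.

T_C = 83 °C → 83 + 273.15 = 356.15 K.
The Carnot efficiency is η = 1 − T_C/T_H = 1 − 356.15/2471.00 = 0.8559.
For a reversible cycle Q_C/Q_H = T_C/T_H, so Q_C = 8060 × 356.15/2471.00 = 1160 W.

Q̇_C ≈ 1160 W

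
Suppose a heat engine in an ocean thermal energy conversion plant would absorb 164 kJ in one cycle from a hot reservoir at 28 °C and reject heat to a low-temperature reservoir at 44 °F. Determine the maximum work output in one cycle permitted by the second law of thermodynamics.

W_max ≈ 11.62 kJ

T_H = 28 °C → 28 + 273.15 = 301.15 K.
T_C = 44 °F → (44 − 32) × 5/9 = 6.67 °C = 279.82 K.
The second-law ceiling is the Carnot efficiency, η_max = 1 − T_C/T_H = 1 − 279.82/301.15 = 0.0708.
W_max = η_max · Q_H = 0.0708 × 164 = 11.62 kJ.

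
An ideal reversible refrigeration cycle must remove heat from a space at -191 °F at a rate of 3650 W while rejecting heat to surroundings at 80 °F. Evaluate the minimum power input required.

Ẇ_in ≈ 3680 W

T_H = 80 °F → (80 − 32) × 5/9 = 26.67 °C = 299.82 K.
T_C = -191 °F → (-191 − 32) × 5/9 = -123.89 °C = 149.26 K.
Carnot COP: COP_R = T_C/(T_H − T_C) = 149.26/150.56 = 0.9914.
W = Q_C/COP_R = 3650/0.9914 = 3680 W.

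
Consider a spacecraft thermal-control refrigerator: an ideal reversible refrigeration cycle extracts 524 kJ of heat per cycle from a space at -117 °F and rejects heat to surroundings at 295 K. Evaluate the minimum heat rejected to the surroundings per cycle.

Q_H ≈ 812 kJ

T_C = -117 °F → (-117 − 32) × 5/9 = -82.78 °C = 190.37 K.
For a reversible cycle Q_H/Q_C = T_H/T_C, so Q_H = Q_C·T_H/T_C = 524 × 295.00/190.37 = 812 kJ.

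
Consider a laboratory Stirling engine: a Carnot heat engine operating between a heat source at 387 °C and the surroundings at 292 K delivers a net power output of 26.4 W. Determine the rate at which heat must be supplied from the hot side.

Q̇_H ≈ 47.34 W

T_H = 387 °C → 387 + 273.15 = 660.15 K.
The Carnot efficiency is η = 1 − T_C/T_H = 1 − 292.00/660.15 = 0.5577.
Q_H = W/η = 26.4/0.5577 = 47.34 W.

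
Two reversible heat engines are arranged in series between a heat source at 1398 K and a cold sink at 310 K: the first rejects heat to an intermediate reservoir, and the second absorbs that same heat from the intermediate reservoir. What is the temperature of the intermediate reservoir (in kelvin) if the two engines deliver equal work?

T_m ≈ 854.0 K

For reversible stages Q_m = Q_H·(T_m/T_H). Setting W₁ = Q_H(1 − T_m/T_H) equal to W₂ = Q_m(1 − T_C/T_m) = Q_H·(T_m − T_C)/T_H gives T_H − T_m = T_m − T_C, so T_m = (T_H + T_C)/2 = (1398.00 + 310.00)/2 = 854.0 K.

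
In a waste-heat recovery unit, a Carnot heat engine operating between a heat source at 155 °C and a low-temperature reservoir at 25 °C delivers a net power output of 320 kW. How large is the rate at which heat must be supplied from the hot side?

Q̇_H ≈ 1050 kW

T_H = 155 °C → 155 + 273.15 = 428.15 K.
T_C = 25 °C → 25 + 273.15 = 298.15 K.
Since the cycle is reversible, η = 1 − T_C/T_H = 1 − 298.15/428.15 = 0.3036.
Q_H = W/η = 320/0.3036 = 1050 kW.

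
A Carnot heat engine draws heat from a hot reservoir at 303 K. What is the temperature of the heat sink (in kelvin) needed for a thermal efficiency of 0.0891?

From η = 1 − T_C/T_H, T_C = T_H·(1 − η) = 303.00 × (1 − 0.0891) = 276 K.

T_C ≈ 276 K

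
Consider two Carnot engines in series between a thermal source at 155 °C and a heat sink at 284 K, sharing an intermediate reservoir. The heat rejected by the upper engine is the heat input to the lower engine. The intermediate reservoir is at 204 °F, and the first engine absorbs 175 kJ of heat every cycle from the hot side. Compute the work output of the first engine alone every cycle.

T_H = 155 °C → 155 + 273.15 = 428.15 K.
T_m = 204 °F → (204 − 32) × 5/9 = 95.56 °C = 368.71 K.
First-stage efficiency η₁ = 1 − T_m/T_H = 1 − 368.71/428.15 = 0.1388.
W₁ = η₁·Q_H = 0.1388 × 175 = 24.30 kJ.

W₁ ≈ 24.30 kJ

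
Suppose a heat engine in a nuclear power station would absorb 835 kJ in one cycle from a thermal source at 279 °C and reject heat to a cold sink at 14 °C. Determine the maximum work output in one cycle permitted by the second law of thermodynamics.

T_H = 279 °C → 279 + 273.15 = 552.15 K.
T_C = 14 °C → 14 + 273.15 = 287.15 K.
No engine can exceed the Carnot limit: η_max = 1 − T_C/T_H = 1 − 287.15/552.15 = 0.4799.
W_max = η_max · Q_H = 0.4799 × 835 = 401 kJ.

W_max ≈ 401 kJ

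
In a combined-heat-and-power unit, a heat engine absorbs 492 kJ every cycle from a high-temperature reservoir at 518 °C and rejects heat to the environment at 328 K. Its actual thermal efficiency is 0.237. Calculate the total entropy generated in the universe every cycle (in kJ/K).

ΔS_univ ≈ 0.523 kJ/K

T_H = 518 °C → 518 + 273.15 = 791.15 K.
W = η·Q_H = 0.237 × 492 = 116.6 kJ, so Q_C = Q_H − W = 375.4 kJ.
The hot reservoir loses entropy Q_H/T_H = 492/791.15 = 0.6219 kJ/K; the cold reservoir gains Q_C/T_C = 375.4/328.00 = 1.145 kJ/K.
ΔS_univ = −Q_H/T_H + Q_C/T_C = 0.523 kJ/K (> 0, since η = 0.237 < η_Carnot = 0.585).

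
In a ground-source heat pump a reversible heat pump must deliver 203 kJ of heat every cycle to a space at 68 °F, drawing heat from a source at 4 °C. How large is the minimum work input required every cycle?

W_in ≈ 11.1 kJ

T_H = 68 °F → (68 − 32) × 5/9 = 20.00 °C = 293.15 K.
T_C = 4 °C → 4 + 273.15 = 277.15 K.
COP_HP = T_H/(T_H − T_C) = 293.15/16.00 = 18.3219.
W = Q_H/COP_HP = 203/18.3219 = 11.1 kJ.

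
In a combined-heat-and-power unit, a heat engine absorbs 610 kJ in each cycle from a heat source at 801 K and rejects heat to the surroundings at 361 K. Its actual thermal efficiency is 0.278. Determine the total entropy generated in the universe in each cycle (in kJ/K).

ΔS_univ ≈ 0.458 kJ/K

W = η·Q_H = 0.278 × 610 = 169.6 kJ, so Q_C = Q_H − W = 440.4 kJ.
The hot reservoir loses entropy Q_H/T_H = 610/801.00 = 0.7615 kJ/K; the cold reservoir gains Q_C/T_C = 440.4/361.00 = 1.220 kJ/K.
ΔS_univ = −Q_H/T_H + Q_C/T_C = 0.458 kJ/K (> 0, since η = 0.278 < η_Carnot = 0.549).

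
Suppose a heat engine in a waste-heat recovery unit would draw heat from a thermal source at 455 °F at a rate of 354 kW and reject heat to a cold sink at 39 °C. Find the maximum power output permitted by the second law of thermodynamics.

Ẇ_max ≈ 137 kW

T_H = 455 °F → (455 − 32) × 5/9 = 235.00 °C = 508.15 K.
T_C = 39 °C → 39 + 273.15 = 312.15 K.
The upper bound on efficiency is η_max = 1 − T_C/T_H = 1 − 312.15/508.15 = 0.3857.
W_max = η_max · Q_H = 0.3857 × 354 = 137 kW.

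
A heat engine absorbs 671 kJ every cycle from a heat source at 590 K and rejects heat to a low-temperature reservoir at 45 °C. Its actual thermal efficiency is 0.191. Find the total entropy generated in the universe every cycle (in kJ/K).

T_C = 45 °C → 45 + 273.15 = 318.15 K.
W = η·Q_H = 0.191 × 671 = 128.2 kJ, so Q_C = Q_H − W = 542.8 kJ.
Entropy balance on the reservoirs: −Q_H/T_H = -1.137 kJ/K, +Q_C/T_C = 1.706 kJ/K.
ΔS_univ = −Q_H/T_H + Q_C/T_C = 0.569 kJ/K (> 0, since η = 0.191 < η_Carnot = 0.461).

ΔS_univ ≈ 0.569 kJ/K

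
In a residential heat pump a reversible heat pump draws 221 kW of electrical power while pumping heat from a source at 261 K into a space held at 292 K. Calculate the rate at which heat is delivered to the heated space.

Q̇_H ≈ 2082 kW

Reversible heating COP: COP_HP = T_H/(T_H − T_C) = 292.00/31.00 = 9.4194.
Q_H = COP_HP · W = 9.4194 × 221 = 2082 kW.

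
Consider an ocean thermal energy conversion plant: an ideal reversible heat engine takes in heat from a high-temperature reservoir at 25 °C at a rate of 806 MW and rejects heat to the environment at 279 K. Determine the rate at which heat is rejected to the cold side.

Q̇_C ≈ 754 MW

T_H = 25 °C → 25 + 273.15 = 298.15 K.
η_rev = 1 − T_C/T_H = 1 − 279.00/298.15 = 0.0642.
For a reversible cycle Q_C/Q_H = T_C/T_H, so Q_C = 806 × 279.00/298.15 = 754 MW.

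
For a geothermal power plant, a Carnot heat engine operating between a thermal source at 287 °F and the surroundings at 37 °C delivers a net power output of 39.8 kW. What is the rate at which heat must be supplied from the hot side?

T_H = 287 °F → (287 − 32) × 5/9 = 141.67 °C = 414.82 K.
T_C = 37 °C → 37 + 273.15 = 310.15 K.
η_rev = 1 − T_C/T_H = 1 − 310.15/414.82 = 0.2523.
Q_H = W/η = 39.8/0.2523 = 158 kW.

Q̇_H ≈ 158 kW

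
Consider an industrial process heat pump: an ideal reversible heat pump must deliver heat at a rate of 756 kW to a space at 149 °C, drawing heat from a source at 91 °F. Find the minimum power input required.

Ẇ_in ≈ 208.1 kW

T_H = 149 °C → 149 + 273.15 = 422.15 K.
T_C = 91 °F → (91 − 32) × 5/9 = 32.78 °C = 305.93 K.
The Carnot heat-pump COP is COP_HP = T_H/(T_H − T_C) = 422.15/116.22 = 3.6323.
W = Q_H/COP_HP = 756/3.6323 = 208.1 kW.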